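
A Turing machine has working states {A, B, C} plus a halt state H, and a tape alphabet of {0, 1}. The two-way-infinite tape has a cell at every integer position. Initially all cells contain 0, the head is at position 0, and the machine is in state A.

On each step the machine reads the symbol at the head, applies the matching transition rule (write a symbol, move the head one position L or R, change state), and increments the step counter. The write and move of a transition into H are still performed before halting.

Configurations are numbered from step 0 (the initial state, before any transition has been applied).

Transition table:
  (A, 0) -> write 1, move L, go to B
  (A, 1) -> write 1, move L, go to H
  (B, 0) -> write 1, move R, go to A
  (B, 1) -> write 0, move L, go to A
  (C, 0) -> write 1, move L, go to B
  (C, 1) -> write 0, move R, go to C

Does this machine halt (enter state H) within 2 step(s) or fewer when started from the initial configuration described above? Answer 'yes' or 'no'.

Answer: no

Derivation:
Step 1: in state A at pos 0, read 0 -> (A,0)->write 1,move L,goto B. Now: state=B, head=-1, tape[-2..1]=0010 (head:  ^)
Step 2: in state B at pos -1, read 0 -> (B,0)->write 1,move R,goto A. Now: state=A, head=0, tape[-2..1]=0110 (head:   ^)
After 2 step(s): state = A (not H) -> not halted within 2 -> no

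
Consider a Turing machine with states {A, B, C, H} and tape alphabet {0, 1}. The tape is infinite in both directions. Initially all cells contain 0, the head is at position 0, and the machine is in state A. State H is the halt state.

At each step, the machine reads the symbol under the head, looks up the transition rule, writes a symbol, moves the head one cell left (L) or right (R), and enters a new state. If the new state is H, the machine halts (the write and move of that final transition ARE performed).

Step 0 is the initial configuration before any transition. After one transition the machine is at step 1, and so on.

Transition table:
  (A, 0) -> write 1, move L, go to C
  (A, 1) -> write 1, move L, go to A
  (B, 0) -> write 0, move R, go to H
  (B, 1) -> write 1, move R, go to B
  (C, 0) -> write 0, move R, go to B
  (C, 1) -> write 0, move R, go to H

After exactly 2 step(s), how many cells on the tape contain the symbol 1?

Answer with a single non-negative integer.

Step 1: in state A at pos 0, read 0 -> (A,0)->write 1,move L,goto C. Now: state=C, head=-1, tape[-2..1]=0010 (head:  ^)
Step 2: in state C at pos -1, read 0 -> (C,0)->write 0,move R,goto B. Now: state=B, head=0, tape[-2..1]=0010 (head:   ^)
Cells containing 1 after step 2: {0} -> 1 cell(s)

Answer: 1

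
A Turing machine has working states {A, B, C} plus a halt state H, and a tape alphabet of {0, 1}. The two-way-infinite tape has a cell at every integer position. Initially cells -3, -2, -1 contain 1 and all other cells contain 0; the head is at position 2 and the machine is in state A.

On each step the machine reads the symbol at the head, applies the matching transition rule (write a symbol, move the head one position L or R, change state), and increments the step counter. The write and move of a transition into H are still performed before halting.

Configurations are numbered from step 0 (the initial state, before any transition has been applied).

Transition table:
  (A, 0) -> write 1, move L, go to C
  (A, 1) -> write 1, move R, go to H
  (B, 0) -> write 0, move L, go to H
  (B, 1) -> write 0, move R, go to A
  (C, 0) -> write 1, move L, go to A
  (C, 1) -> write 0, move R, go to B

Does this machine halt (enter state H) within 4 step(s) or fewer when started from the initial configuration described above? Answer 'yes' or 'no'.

Step 1: in state A at pos 2, read 0 -> (A,0)->write 1,move L,goto C. Now: state=C, head=1, tape[-4..3]=01110010 (head:      ^)
Step 2: in state C at pos 1, read 0 -> (C,0)->write 1,move L,goto A. Now: state=A, head=0, tape[-4..3]=01110110 (head:     ^)
Step 3: in state A at pos 0, read 0 -> (A,0)->write 1,move L,goto C. Now: state=C, head=-1, tape[-4..3]=01111110 (head:    ^)
Step 4: in state C at pos -1, read 1 -> (C,1)->write 0,move R,goto B. Now: state=B, head=0, tape[-4..3]=01101110 (head:     ^)
After 4 step(s): state = B (not H) -> not halted within 4 -> no

Answer: no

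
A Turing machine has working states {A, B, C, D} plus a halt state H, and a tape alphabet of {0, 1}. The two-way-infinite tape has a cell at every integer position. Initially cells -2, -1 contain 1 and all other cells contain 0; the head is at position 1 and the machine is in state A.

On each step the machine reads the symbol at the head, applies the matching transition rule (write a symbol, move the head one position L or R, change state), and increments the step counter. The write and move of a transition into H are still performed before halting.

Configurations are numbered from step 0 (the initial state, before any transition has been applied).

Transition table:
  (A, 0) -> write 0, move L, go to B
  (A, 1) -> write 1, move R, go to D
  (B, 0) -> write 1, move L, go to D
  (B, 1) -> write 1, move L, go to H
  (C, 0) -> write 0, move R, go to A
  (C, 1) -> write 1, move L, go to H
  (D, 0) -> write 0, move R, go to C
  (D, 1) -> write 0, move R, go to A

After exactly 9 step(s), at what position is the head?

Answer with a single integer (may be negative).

Step 1: in state A at pos 1, read 0 -> (A,0)->write 0,move L,goto B. Now: state=B, head=0, tape[-3..2]=011000 (head:    ^)
Step 2: in state B at pos 0, read 0 -> (B,0)->write 1,move L,goto D. Now: state=D, head=-1, tape[-3..2]=011100 (head:   ^)
Step 3: in state D at pos -1, read 1 -> (D,1)->write 0,move R,goto A. Now: state=A, head=0, tape[-3..2]=010100 (head:    ^)
Step 4: in state A at pos 0, read 1 -> (A,1)->write 1,move R,goto D. Now: state=D, head=1, tape[-3..2]=010100 (head:     ^)
Step 5: in state D at pos 1, read 0 -> (D,0)->write 0,move R,goto C. Now: state=C, head=2, tape[-3..3]=0101000 (head:      ^)
Step 6: in state C at pos 2, read 0 -> (C,0)->write 0,move R,goto A. Now: state=A, head=3, tape[-3..4]=01010000 (head:       ^)
Step 7: in state A at pos 3, read 0 -> (A,0)->write 0,move L,goto B. Now: state=B, head=2, tape[-3..4]=01010000 (head:      ^)
Step 8: in state B at pos 2, read 0 -> (B,0)->write 1,move L,goto D. Now: state=D, head=1, tape[-3..4]=01010100 (head:     ^)
Step 9: in state D at pos 1, read 0 -> (D,0)->write 0,move R,goto C. Now: state=C, head=2, tape[-3..4]=01010100 (head:      ^)

Answer: 2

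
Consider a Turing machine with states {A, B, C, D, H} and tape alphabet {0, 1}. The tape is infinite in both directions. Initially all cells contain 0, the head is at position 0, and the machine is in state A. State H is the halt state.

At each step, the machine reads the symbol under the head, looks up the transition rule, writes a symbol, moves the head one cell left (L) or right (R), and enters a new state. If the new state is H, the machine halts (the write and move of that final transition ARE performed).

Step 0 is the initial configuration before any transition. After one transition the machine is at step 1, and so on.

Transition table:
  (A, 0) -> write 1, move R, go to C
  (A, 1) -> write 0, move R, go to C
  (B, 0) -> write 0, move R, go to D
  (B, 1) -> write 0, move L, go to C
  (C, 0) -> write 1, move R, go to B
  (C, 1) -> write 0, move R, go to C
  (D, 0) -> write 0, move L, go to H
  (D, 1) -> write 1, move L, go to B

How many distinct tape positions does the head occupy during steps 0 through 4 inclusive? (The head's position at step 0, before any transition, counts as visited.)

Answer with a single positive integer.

Answer: 4

Derivation:
Step 1: in state A at pos 0, read 0 -> (A,0)->write 1,move R,goto C. Now: state=C, head=1, tape[-1..2]=0100 (head:   ^)
Step 2: in state C at pos 1, read 0 -> (C,0)->write 1,move R,goto B. Now: state=B, head=2, tape[-1..3]=01100 (head:    ^)
Step 3: in state B at pos 2, read 0 -> (B,0)->write 0,move R,goto D. Now: state=D, head=3, tape[-1..4]=011000 (head:     ^)
Step 4: in state D at pos 3, read 0 -> (D,0)->write 0,move L,goto H. Now: state=H, head=2, tape[-1..4]=011000 (head:    ^)
Head positions at steps 0..4: starting at 0, distinct positions visited = {0, 1, 2, 3} -> 4 position(s)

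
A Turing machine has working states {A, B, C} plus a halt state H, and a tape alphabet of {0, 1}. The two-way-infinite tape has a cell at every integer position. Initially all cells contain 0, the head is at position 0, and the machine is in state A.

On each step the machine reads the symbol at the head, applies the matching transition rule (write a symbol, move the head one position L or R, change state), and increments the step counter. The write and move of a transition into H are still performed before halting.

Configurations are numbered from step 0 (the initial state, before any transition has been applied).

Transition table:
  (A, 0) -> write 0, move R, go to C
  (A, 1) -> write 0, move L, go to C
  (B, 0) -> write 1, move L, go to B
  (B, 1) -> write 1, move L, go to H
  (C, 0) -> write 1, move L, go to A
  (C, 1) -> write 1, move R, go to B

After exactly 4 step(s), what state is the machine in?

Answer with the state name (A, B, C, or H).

Step 1: in state A at pos 0, read 0 -> (A,0)->write 0,move R,goto C. Now: state=C, head=1, tape[-1..2]=0000 (head:   ^)
Step 2: in state C at pos 1, read 0 -> (C,0)->write 1,move L,goto A. Now: state=A, head=0, tape[-1..2]=0010 (head:  ^)
Step 3: in state A at pos 0, read 0 -> (A,0)->write 0,move R,goto C. Now: state=C, head=1, tape[-1..2]=0010 (head:   ^)
Step 4: in state C at pos 1, read 1 -> (C,1)->write 1,move R,goto B. Now: state=B, head=2, tape[-1..3]=00100 (head:    ^)

Answer: B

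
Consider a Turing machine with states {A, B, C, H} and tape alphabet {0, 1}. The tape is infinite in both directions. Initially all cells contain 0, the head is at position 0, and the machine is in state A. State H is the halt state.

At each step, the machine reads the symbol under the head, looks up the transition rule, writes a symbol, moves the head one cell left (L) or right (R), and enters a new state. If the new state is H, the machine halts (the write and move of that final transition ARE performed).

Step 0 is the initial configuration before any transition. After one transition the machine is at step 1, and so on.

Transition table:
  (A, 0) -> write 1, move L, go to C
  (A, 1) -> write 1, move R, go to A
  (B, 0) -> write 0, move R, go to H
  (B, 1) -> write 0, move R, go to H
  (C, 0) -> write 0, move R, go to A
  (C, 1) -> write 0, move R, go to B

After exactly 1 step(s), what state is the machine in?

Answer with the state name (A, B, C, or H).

Answer: C

Derivation:
Step 1: in state A at pos 0, read 0 -> (A,0)->write 1,move L,goto C. Now: state=C, head=-1, tape[-2..1]=0010 (head:  ^)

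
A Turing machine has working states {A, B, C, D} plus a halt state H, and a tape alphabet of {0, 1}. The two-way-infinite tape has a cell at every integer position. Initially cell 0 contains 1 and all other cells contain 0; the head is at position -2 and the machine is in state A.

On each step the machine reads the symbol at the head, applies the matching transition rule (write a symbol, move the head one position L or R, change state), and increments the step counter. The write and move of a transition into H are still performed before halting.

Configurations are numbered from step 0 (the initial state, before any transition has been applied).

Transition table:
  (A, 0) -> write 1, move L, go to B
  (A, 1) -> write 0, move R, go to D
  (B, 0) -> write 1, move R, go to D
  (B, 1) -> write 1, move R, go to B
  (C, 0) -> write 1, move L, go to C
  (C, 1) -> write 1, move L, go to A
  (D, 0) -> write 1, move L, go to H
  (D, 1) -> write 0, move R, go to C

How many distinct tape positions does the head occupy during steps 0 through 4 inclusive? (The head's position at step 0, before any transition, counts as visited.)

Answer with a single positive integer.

Step 1: in state A at pos -2, read 0 -> (A,0)->write 1,move L,goto B. Now: state=B, head=-3, tape[-4..1]=001010 (head:  ^)
Step 2: in state B at pos -3, read 0 -> (B,0)->write 1,move R,goto D. Now: state=D, head=-2, tape[-4..1]=011010 (head:   ^)
Step 3: in state D at pos -2, read 1 -> (D,1)->write 0,move R,goto C. Now: state=C, head=-1, tape[-4..1]=010010 (head:    ^)
Step 4: in state C at pos -1, read 0 -> (C,0)->write 1,move L,goto C. Now: state=C, head=-2, tape[-4..1]=010110 (head:   ^)
Head positions at steps 0..4: starting at -2, distinct positions visited = {-3, -2, -1} -> 3 position(s)

Answer: 3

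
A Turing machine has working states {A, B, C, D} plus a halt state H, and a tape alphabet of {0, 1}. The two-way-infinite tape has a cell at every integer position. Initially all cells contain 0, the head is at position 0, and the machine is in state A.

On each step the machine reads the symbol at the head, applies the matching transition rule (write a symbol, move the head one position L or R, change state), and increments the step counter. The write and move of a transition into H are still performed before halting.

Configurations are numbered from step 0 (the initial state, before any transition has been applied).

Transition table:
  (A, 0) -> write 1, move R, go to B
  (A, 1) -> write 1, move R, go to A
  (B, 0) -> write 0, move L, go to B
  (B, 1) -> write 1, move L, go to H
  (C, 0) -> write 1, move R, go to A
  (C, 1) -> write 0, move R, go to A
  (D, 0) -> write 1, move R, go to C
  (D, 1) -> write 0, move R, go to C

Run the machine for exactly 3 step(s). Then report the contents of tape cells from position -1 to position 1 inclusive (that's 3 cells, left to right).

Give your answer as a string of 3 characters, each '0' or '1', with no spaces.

Answer: 010

Derivation:
Step 1: in state A at pos 0, read 0 -> (A,0)->write 1,move R,goto B. Now: state=B, head=1, tape[-1..2]=0100 (head:   ^)
Step 2: in state B at pos 1, read 0 -> (B,0)->write 0,move L,goto B. Now: state=B, head=0, tape[-1..2]=0100 (head:  ^)
Step 3: in state B at pos 0, read 1 -> (B,1)->write 1,move L,goto H. Now: state=H, head=-1, tape[-2..2]=00100 (head:  ^)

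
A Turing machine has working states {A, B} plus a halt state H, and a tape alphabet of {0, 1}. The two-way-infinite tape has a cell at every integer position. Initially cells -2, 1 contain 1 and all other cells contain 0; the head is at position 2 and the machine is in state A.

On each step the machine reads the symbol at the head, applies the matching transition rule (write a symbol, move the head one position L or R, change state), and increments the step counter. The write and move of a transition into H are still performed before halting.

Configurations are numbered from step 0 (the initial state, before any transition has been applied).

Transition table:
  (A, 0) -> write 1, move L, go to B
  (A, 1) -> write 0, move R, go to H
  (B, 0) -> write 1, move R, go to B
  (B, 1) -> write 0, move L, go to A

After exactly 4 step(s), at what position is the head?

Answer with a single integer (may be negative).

Step 1: in state A at pos 2, read 0 -> (A,0)->write 1,move L,goto B. Now: state=B, head=1, tape[-3..3]=0100110 (head:     ^)
Step 2: in state B at pos 1, read 1 -> (B,1)->write 0,move L,goto A. Now: state=A, head=0, tape[-3..3]=0100010 (head:    ^)
Step 3: in state A at pos 0, read 0 -> (A,0)->write 1,move L,goto B. Now: state=B, head=-1, tape[-3..3]=0101010 (head:   ^)
Step 4: in state B at pos -1, read 0 -> (B,0)->write 1,move R,goto B. Now: state=B, head=0, tape[-3..3]=0111010 (head:    ^)

Answer: 0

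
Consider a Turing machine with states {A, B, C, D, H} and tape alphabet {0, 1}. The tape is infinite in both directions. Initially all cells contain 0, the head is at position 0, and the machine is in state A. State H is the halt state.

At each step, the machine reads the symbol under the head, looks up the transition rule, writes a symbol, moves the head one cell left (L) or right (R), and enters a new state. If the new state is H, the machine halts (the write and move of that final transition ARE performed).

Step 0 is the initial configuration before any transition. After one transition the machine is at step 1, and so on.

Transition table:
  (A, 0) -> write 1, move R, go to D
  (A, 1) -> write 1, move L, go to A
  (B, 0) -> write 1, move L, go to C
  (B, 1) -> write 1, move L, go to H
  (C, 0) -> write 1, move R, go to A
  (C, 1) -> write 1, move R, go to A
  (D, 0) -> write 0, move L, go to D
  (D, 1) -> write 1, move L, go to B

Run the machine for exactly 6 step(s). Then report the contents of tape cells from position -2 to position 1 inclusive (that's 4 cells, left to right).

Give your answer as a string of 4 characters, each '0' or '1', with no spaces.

Answer: 1110

Derivation:
Step 1: in state A at pos 0, read 0 -> (A,0)->write 1,move R,goto D. Now: state=D, head=1, tape[-1..2]=0100 (head:   ^)
Step 2: in state D at pos 1, read 0 -> (D,0)->write 0,move L,goto D. Now: state=D, head=0, tape[-1..2]=0100 (head:  ^)
Step 3: in state D at pos 0, read 1 -> (D,1)->write 1,move L,goto B. Now: state=B, head=-1, tape[-2..2]=00100 (head:  ^)
Step 4: in state B at pos -1, read 0 -> (B,0)->write 1,move L,goto C. Now: state=C, head=-2, tape[-3..2]=001100 (head:  ^)
Step 5: in state C at pos -2, read 0 -> (C,0)->write 1,move R,goto A. Now: state=A, head=-1, tape[-3..2]=011100 (head:   ^)
Step 6: in state A at pos -1, read 1 -> (A,1)->write 1,move L,goto A. Now: state=A, head=-2, tape[-3..2]=011100 (head:  ^)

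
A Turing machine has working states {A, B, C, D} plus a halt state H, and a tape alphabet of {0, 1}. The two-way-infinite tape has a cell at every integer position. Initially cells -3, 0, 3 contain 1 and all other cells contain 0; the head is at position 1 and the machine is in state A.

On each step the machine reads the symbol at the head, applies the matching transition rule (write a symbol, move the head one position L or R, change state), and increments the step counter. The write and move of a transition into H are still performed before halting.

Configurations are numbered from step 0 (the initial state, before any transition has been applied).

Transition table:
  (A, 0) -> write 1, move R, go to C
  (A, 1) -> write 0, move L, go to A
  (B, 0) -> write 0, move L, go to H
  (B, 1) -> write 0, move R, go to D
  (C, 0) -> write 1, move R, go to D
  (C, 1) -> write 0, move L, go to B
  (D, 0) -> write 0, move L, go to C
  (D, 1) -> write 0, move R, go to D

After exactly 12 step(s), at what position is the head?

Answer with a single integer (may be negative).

Step 1: in state A at pos 1, read 0 -> (A,0)->write 1,move R,goto C. Now: state=C, head=2, tape[-4..4]=010011010 (head:       ^)
Step 2: in state C at pos 2, read 0 -> (C,0)->write 1,move R,goto D. Now: state=D, head=3, tape[-4..4]=010011110 (head:        ^)
Step 3: in state D at pos 3, read 1 -> (D,1)->write 0,move R,goto D. Now: state=D, head=4, tape[-4..5]=0100111000 (head:         ^)
Step 4: in state D at pos 4, read 0 -> (D,0)->write 0,move L,goto C. Now: state=C, head=3, tape[-4..5]=0100111000 (head:        ^)
Step 5: in state C at pos 3, read 0 -> (C,0)->write 1,move R,goto D. Now: state=D, head=4, tape[-4..5]=0100111100 (head:         ^)
Step 6: in state D at pos 4, read 0 -> (D,0)->write 0,move L,goto C. Now: state=C, head=3, tape[-4..5]=0100111100 (head:        ^)
Step 7: in state C at pos 3, read 1 -> (C,1)->write 0,move L,goto B. Now: state=B, head=2, tape[-4..5]=0100111000 (head:       ^)
Step 8: in state B at pos 2, read 1 -> (B,1)->write 0,move R,goto D. Now: state=D, head=3, tape[-4..5]=0100110000 (head:        ^)
Step 9: in state D at pos 3, read 0 -> (D,0)->write 0,move L,goto C. Now: state=C, head=2, tape[-4..5]=0100110000 (head:       ^)
Step 10: in state C at pos 2, read 0 -> (C,0)->write 1,move R,goto D. Now: state=D, head=3, tape[-4..5]=0100111000 (head:        ^)
Step 11: in state D at pos 3, read 0 -> (D,0)->write 0,move L,goto C. Now: state=C, head=2, tape[-4..5]=0100111000 (head:       ^)
Step 12: in state C at pos 2, read 1 -> (C,1)->write 0,move L,goto B. Now: state=B, head=1, tape[-4..5]=0100110000 (head:      ^)

Answer: 1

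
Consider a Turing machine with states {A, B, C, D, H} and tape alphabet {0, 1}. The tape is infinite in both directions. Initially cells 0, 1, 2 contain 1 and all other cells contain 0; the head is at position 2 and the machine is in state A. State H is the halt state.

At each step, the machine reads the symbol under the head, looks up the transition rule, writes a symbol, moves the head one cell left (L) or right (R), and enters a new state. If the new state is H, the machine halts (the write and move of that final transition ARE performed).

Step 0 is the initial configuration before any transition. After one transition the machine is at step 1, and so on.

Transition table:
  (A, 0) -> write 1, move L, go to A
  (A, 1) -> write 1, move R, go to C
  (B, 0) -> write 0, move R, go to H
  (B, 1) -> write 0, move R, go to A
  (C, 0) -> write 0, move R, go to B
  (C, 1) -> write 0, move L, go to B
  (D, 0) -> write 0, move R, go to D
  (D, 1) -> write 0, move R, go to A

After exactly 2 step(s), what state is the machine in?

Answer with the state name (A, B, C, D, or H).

Answer: B

Derivation:
Step 1: in state A at pos 2, read 1 -> (A,1)->write 1,move R,goto C. Now: state=C, head=3, tape[-1..4]=011100 (head:     ^)
Step 2: in state C at pos 3, read 0 -> (C,0)->write 0,move R,goto B. Now: state=B, head=4, tape[-1..5]=0111000 (head:      ^)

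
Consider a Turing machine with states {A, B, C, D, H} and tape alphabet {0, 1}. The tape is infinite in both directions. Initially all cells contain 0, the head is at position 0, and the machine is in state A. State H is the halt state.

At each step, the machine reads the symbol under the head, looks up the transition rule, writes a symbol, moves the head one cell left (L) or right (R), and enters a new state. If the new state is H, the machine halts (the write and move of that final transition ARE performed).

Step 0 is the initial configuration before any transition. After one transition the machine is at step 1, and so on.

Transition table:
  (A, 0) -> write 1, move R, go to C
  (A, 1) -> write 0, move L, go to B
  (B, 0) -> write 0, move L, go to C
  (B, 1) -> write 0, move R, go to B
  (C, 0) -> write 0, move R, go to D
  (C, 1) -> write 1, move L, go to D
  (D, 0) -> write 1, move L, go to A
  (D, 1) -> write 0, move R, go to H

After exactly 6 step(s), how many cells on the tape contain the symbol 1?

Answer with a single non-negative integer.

Step 1: in state A at pos 0, read 0 -> (A,0)->write 1,move R,goto C. Now: state=C, head=1, tape[-1..2]=0100 (head:   ^)
Step 2: in state C at pos 1, read 0 -> (C,0)->write 0,move R,goto D. Now: state=D, head=2, tape[-1..3]=01000 (head:    ^)
Step 3: in state D at pos 2, read 0 -> (D,0)->write 1,move L,goto A. Now: state=A, head=1, tape[-1..3]=01010 (head:   ^)
Step 4: in state A at pos 1, read 0 -> (A,0)->write 1,move R,goto C. Now: state=C, head=2, tape[-1..3]=01110 (head:    ^)
Step 5: in state C at pos 2, read 1 -> (C,1)->write 1,move L,goto D. Now: state=D, head=1, tape[-1..3]=01110 (head:   ^)
Step 6: in state D at pos 1, read 1 -> (D,1)->write 0,move R,goto H. Now: state=H, head=2, tape[-1..3]=01010 (head:    ^)
Cells containing 1 after step 6: {0, 2} -> 2 cell(s)

Answer: 2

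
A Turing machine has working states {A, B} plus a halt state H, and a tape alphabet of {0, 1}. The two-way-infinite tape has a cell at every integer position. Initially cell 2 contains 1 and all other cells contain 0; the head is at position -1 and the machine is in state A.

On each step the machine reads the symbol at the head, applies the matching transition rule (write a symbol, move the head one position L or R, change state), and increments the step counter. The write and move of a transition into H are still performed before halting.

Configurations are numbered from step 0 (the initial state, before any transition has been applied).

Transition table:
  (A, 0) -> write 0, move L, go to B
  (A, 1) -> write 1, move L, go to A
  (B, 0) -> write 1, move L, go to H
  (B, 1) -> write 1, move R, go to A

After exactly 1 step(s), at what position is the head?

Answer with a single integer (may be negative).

Answer: -2

Derivation:
Step 1: in state A at pos -1, read 0 -> (A,0)->write 0,move L,goto B. Now: state=B, head=-2, tape[-3..3]=0000010 (head:  ^)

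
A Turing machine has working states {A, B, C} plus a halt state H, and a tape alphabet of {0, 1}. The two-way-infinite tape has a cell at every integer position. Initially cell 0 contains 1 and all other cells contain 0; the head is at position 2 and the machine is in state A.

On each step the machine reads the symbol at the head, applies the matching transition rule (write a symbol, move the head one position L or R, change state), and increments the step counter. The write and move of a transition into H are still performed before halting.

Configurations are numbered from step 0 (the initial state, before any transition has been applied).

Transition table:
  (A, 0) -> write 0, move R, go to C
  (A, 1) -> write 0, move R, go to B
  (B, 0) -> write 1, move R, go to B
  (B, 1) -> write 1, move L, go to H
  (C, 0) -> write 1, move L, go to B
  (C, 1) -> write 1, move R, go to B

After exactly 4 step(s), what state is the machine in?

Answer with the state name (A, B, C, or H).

Answer: H

Derivation:
Step 1: in state A at pos 2, read 0 -> (A,0)->write 0,move R,goto C. Now: state=C, head=3, tape[-1..4]=010000 (head:     ^)
Step 2: in state C at pos 3, read 0 -> (C,0)->write 1,move L,goto B. Now: state=B, head=2, tape[-1..4]=010010 (head:    ^)
Step 3: in state B at pos 2, read 0 -> (B,0)->write 1,move R,goto B. Now: state=B, head=3, tape[-1..4]=010110 (head:     ^)
Step 4: in state B at pos 3, read 1 -> (B,1)->write 1,move L,goto H. Now: state=H, head=2, tape[-1..4]=010110 (head:    ^)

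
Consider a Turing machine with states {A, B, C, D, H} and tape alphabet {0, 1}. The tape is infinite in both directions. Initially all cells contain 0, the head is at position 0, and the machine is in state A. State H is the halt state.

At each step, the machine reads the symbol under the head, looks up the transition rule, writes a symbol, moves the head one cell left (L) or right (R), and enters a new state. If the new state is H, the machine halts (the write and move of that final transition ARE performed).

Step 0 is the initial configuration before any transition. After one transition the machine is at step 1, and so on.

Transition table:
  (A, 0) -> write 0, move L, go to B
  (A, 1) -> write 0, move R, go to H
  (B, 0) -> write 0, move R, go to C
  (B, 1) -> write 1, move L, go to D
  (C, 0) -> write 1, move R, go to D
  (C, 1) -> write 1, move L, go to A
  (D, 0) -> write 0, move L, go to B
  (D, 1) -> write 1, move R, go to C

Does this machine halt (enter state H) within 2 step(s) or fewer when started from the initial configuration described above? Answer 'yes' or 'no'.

Answer: no

Derivation:
Step 1: in state A at pos 0, read 0 -> (A,0)->write 0,move L,goto B. Now: state=B, head=-1, tape[-2..1]=0000 (head:  ^)
Step 2: in state B at pos -1, read 0 -> (B,0)->write 0,move R,goto C. Now: state=C, head=0, tape[-2..1]=0000 (head:   ^)
After 2 step(s): state = C (not H) -> not halted within 2 -> no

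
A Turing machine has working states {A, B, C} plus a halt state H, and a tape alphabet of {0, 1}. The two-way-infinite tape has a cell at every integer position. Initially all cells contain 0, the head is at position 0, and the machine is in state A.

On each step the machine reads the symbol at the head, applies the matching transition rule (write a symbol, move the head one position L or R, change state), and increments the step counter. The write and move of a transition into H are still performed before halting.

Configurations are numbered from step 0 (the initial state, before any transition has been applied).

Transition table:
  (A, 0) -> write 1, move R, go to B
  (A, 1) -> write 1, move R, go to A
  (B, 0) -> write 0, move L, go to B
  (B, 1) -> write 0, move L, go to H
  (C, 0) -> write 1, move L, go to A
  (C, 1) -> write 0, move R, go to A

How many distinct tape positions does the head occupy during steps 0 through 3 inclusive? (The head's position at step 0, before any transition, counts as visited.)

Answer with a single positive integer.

Step 1: in state A at pos 0, read 0 -> (A,0)->write 1,move R,goto B. Now: state=B, head=1, tape[-1..2]=0100 (head:   ^)
Step 2: in state B at pos 1, read 0 -> (B,0)->write 0,move L,goto B. Now: state=B, head=0, tape[-1..2]=0100 (head:  ^)
Step 3: in state B at pos 0, read 1 -> (B,1)->write 0,move L,goto H. Now: state=H, head=-1, tape[-2..2]=00000 (head:  ^)
Head positions at steps 0..3: starting at 0, distinct positions visited = {-1, 0, 1} -> 3 position(s)

Answer: 3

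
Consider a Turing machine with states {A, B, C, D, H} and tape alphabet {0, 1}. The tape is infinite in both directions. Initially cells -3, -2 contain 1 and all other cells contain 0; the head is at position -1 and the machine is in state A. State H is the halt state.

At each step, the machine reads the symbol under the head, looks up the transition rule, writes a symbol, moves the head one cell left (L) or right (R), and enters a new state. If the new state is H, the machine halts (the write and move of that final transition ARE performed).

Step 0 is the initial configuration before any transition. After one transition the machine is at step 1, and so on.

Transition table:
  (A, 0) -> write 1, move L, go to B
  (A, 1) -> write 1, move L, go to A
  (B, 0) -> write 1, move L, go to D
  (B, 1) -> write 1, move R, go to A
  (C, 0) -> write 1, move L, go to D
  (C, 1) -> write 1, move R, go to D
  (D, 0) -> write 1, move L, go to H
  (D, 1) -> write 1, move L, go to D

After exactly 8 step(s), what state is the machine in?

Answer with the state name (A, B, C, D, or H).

Answer: H

Derivation:
Step 1: in state A at pos -1, read 0 -> (A,0)->write 1,move L,goto B. Now: state=B, head=-2, tape[-4..0]=01110 (head:   ^)
Step 2: in state B at pos -2, read 1 -> (B,1)->write 1,move R,goto A. Now: state=A, head=-1, tape[-4..0]=01110 (head:    ^)
Step 3: in state A at pos -1, read 1 -> (A,1)->write 1,move L,goto A. Now: state=A, head=-2, tape[-4..0]=01110 (head:   ^)
Step 4: in state A at pos -2, read 1 -> (A,1)->write 1,move L,goto A. Now: state=A, head=-3, tape[-4..0]=01110 (head:  ^)
Step 5: in state A at pos -3, read 1 -> (A,1)->write 1,move L,goto A. Now: state=A, head=-4, tape[-5..0]=001110 (head:  ^)
Step 6: in state A at pos -4, read 0 -> (A,0)->write 1,move L,goto B. Now: state=B, head=-5, tape[-6..0]=0011110 (head:  ^)
Step 7: in state B at pos -5, read 0 -> (B,0)->write 1,move L,goto D. Now: state=D, head=-6, tape[-7..0]=00111110 (head:  ^)
Step 8: in state D at pos -6, read 0 -> (D,0)->write 1,move L,goto H. Now: state=H, head=-7, tape[-8..0]=001111110 (head:  ^)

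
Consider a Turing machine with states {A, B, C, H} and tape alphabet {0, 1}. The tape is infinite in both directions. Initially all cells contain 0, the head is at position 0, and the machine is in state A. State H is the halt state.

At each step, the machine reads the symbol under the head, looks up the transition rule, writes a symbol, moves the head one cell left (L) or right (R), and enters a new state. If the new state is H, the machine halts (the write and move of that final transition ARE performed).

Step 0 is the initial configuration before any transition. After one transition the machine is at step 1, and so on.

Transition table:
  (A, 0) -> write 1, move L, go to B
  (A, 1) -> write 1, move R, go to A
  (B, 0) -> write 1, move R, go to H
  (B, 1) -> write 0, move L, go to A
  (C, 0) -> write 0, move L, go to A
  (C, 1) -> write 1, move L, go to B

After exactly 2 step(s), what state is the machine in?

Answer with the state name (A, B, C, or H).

Step 1: in state A at pos 0, read 0 -> (A,0)->write 1,move L,goto B. Now: state=B, head=-1, tape[-2..1]=0010 (head:  ^)
Step 2: in state B at pos -1, read 0 -> (B,0)->write 1,move R,goto H. Now: state=H, head=0, tape[-2..1]=0110 (head:   ^)

Answer: H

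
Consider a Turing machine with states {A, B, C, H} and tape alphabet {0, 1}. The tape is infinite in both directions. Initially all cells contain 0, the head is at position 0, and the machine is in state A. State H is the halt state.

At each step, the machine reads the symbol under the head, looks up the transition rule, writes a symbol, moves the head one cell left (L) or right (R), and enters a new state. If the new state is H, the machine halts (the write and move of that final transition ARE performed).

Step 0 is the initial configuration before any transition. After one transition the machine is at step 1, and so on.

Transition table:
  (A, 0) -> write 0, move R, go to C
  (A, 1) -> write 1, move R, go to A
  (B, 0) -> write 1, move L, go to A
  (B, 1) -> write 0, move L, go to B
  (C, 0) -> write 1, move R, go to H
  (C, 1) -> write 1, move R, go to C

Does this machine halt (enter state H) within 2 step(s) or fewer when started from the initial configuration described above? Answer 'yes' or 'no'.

Answer: yes

Derivation:
Step 1: in state A at pos 0, read 0 -> (A,0)->write 0,move R,goto C. Now: state=C, head=1, tape[-1..2]=0000 (head:   ^)
Step 2: in state C at pos 1, read 0 -> (C,0)->write 1,move R,goto H. Now: state=H, head=2, tape[-1..3]=00100 (head:    ^)
State H reached at step 2; 2 <= 2 -> yes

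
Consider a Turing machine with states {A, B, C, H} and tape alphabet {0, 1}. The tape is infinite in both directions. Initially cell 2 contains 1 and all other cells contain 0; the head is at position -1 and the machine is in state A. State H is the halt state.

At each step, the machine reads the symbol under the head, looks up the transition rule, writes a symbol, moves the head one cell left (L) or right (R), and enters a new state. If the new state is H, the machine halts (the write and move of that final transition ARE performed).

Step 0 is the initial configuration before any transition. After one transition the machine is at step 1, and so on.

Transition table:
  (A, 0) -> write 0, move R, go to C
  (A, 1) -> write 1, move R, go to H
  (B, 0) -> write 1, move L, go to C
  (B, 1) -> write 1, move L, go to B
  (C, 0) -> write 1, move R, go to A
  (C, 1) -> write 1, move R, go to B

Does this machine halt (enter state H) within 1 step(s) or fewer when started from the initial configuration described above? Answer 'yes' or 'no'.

Answer: no

Derivation:
Step 1: in state A at pos -1, read 0 -> (A,0)->write 0,move R,goto C. Now: state=C, head=0, tape[-2..3]=000010 (head:   ^)
After 1 step(s): state = C (not H) -> not halted within 1 -> no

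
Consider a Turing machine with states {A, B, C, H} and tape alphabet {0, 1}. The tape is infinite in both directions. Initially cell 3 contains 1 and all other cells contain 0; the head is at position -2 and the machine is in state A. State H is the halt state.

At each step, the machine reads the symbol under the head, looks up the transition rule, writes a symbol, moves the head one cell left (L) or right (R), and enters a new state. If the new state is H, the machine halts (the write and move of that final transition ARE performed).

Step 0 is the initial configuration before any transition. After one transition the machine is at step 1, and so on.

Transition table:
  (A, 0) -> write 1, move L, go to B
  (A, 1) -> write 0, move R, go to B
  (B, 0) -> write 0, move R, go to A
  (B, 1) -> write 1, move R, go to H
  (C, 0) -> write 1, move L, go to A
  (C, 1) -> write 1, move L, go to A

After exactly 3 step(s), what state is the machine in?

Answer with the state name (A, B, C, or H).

Step 1: in state A at pos -2, read 0 -> (A,0)->write 1,move L,goto B. Now: state=B, head=-3, tape[-4..4]=001000010 (head:  ^)
Step 2: in state B at pos -3, read 0 -> (B,0)->write 0,move R,goto A. Now: state=A, head=-2, tape[-4..4]=001000010 (head:   ^)
Step 3: in state A at pos -2, read 1 -> (A,1)->write 0,move R,goto B. Now: state=B, head=-1, tape[-4..4]=000000010 (head:    ^)

Answer: B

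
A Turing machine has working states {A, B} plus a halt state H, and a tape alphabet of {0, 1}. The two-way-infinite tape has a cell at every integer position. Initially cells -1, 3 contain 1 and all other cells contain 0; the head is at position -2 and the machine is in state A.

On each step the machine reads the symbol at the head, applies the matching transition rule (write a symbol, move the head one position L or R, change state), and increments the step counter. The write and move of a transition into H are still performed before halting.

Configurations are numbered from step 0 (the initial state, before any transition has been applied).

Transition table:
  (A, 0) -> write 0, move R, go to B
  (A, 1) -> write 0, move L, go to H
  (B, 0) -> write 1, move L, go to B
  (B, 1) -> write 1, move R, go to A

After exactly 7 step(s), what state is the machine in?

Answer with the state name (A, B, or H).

Answer: H

Derivation:
Step 1: in state A at pos -2, read 0 -> (A,0)->write 0,move R,goto B. Now: state=B, head=-1, tape[-3..4]=00100010 (head:   ^)
Step 2: in state B at pos -1, read 1 -> (B,1)->write 1,move R,goto A. Now: state=A, head=0, tape[-3..4]=00100010 (head:    ^)
Step 3: in state A at pos 0, read 0 -> (A,0)->write 0,move R,goto B. Now: state=B, head=1, tape[-3..4]=00100010 (head:     ^)
Step 4: in state B at pos 1, read 0 -> (B,0)->write 1,move L,goto B. Now: state=B, head=0, tape[-3..4]=00101010 (head:    ^)
Step 5: in state B at pos 0, read 0 -> (B,0)->write 1,move L,goto B. Now: state=B, head=-1, tape[-3..4]=00111010 (head:   ^)
Step 6: in state B at pos -1, read 1 -> (B,1)->write 1,move R,goto A. Now: state=A, head=0, tape[-3..4]=00111010 (head:    ^)
Step 7: in state A at pos 0, read 1 -> (A,1)->write 0,move L,goto H. Now: state=H, head=-1, tape[-3..4]=00101010 (head:   ^)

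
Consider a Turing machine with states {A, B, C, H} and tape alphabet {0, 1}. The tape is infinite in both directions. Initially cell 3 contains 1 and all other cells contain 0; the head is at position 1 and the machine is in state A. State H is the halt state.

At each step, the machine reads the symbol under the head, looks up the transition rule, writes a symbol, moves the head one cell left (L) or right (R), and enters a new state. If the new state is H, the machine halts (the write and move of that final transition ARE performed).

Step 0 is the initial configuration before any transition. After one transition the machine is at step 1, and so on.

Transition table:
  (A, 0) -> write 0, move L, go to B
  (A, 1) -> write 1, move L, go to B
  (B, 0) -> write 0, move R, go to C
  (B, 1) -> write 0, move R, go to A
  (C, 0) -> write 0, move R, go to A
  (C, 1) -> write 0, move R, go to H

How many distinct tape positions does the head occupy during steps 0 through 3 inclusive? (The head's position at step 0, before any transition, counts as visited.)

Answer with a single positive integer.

Answer: 3

Derivation:
Step 1: in state A at pos 1, read 0 -> (A,0)->write 0,move L,goto B. Now: state=B, head=0, tape[-1..4]=000010 (head:  ^)
Step 2: in state B at pos 0, read 0 -> (B,0)->write 0,move R,goto C. Now: state=C, head=1, tape[-1..4]=000010 (head:   ^)
Step 3: in state C at pos 1, read 0 -> (C,0)->write 0,move R,goto A. Now: state=A, head=2, tape[-1..4]=000010 (head:    ^)
Head positions at steps 0..3: starting at 1, distinct positions visited = {0, 1, 2} -> 3 position(s)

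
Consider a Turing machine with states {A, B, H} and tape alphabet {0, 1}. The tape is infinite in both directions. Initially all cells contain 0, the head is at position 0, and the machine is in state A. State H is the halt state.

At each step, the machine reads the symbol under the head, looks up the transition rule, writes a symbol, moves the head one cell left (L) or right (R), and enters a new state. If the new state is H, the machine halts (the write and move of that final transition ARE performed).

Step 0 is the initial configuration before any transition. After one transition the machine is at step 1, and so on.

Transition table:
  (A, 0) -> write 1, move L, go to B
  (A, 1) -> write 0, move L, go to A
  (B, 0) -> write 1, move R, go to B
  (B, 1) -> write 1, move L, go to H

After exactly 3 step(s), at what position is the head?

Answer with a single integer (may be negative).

Answer: -1

Derivation:
Step 1: in state A at pos 0, read 0 -> (A,0)->write 1,move L,goto B. Now: state=B, head=-1, tape[-2..1]=0010 (head:  ^)
Step 2: in state B at pos -1, read 0 -> (B,0)->write 1,move R,goto B. Now: state=B, head=0, tape[-2..1]=0110 (head:   ^)
Step 3: in state B at pos 0, read 1 -> (B,1)->write 1,move L,goto H. Now: state=H, head=-1, tape[-2..1]=0110 (head:  ^)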